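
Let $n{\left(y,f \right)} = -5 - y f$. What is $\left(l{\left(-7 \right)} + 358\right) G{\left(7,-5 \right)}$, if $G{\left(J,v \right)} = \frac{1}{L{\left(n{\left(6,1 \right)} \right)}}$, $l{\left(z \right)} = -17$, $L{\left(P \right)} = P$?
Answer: $-31$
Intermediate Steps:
$n{\left(y,f \right)} = -5 - f y$
$G{\left(J,v \right)} = - \frac{1}{11}$ ($G{\left(J,v \right)} = \frac{1}{-5 - 1 \cdot 6} = \frac{1}{-5 - 6} = \frac{1}{-11} = - \frac{1}{11}$)
$\left(l{\left(-7 \right)} + 358\right) G{\left(7,-5 \right)} = \left(-17 + 358\right) \left(- \frac{1}{11}\right) = 341 \left(- \frac{1}{11}\right) = -31$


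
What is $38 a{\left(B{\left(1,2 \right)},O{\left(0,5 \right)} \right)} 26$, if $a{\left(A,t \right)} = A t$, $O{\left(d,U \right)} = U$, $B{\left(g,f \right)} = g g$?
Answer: $4940$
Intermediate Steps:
$B{\left(g,f \right)} = g^{2}$
$38 a{\left(B{\left(1,2 \right)},O{\left(0,5 \right)} \right)} 26 = 38 \cdot 1^{2} \cdot 5 \cdot 26 = 38 \cdot 1 \cdot 5 \cdot 26 = 38 \cdot 5 \cdot 26 = 190 \cdot 26 = 4940$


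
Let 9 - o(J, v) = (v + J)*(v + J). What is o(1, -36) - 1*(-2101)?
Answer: 885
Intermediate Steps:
o(J, v) = 9 - (J + v)² (o(J, v) = 9 - (v + J)*(v + J) = 9 - (J + v)*(J + v) = 9 - (J + v)²)
o(1, -36) - 1*(-2101) = (9 - (1 - 36)²) - 1*(-2101) = (9 - 1*(-35)²) + 2101 = (9 - 1*1225) + 2101 = (9 - 1225) + 2101 = -1216 + 2101 = 885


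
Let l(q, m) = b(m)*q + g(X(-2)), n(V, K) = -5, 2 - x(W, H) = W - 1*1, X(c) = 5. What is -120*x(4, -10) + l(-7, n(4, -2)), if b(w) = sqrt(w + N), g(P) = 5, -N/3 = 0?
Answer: 125 - 7*I*sqrt(5) ≈ 125.0 - 15.652*I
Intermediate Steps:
N = 0 (N = -3*0 = 0)
x(W, H) = 3 - W (x(W, H) = 2 - (W - 1*1) = 2 - (W - 1) = 2 - (-1 + W) = 2 + (1 - W) = 3 - W)
b(w) = sqrt(w) (b(w) = sqrt(w + 0) = sqrt(w))
l(q, m) = 5 + q*sqrt(m) (l(q, m) = sqrt(m)*q + 5 = q*sqrt(m) + 5 = 5 + q*sqrt(m))
-120*x(4, -10) + l(-7, n(4, -2)) = -120*(3 - 1*4) + (5 - 7*I*sqrt(5)) = -120*(3 - 4) + (5 - 7*I*sqrt(5)) = -120*(-1) + (5 - 7*I*sqrt(5)) = 120 + (5 - 7*I*sqrt(5)) = 125 - 7*I*sqrt(5)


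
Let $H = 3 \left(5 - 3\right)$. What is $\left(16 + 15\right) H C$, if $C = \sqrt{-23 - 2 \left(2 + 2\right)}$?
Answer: $186 i \sqrt{31} \approx 1035.6 i$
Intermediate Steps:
$C = i \sqrt{31}$ ($C = \sqrt{-23 - 8} = \sqrt{-31} = i \sqrt{31} \approx 5.5678 i$)
$H = 6$ ($H = 3 \cdot 2 = 6$)
$\left(16 + 15\right) H C = \left(16 + 15\right) 6 i \sqrt{31} = 31 \cdot 6 i \sqrt{31} = 186 i \sqrt{31}$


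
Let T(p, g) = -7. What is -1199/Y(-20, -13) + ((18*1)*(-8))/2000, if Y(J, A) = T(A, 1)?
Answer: 149812/875 ≈ 171.21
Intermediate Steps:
Y(J, A) = -7
-1199/Y(-20, -13) + ((18*1)*(-8))/2000 = -1199/(-7) + ((18*1)*(-8))/2000 = -1199*(-⅐) + (18*(-8))*(1/2000) = 1199/7 - 144*1/2000 = 1199/7 - 9/125 = 149812/875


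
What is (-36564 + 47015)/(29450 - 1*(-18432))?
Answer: 10451/47882 ≈ 0.21827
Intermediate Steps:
(-36564 + 47015)/(29450 - 1*(-18432)) = 10451/(29450 + 18432) = 10451/47882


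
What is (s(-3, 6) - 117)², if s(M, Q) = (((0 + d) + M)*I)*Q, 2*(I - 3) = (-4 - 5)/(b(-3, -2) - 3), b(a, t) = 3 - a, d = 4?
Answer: 11664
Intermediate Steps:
I = 3/2 (I = 3 + ((-4 - 5)/((3 - 1*(-3)) - 3))/2 = 3 + (-9/((3 + 3) - 3))/2 = 3 + (-9/(6 - 3))/2 = 3 + (-9/3)/2 = 3 + (-9*⅓)/2 = 3 + (½)*(-3) = 3 - 3/2 = 3/2 ≈ 1.5000)
s(M, Q) = Q*(6 + 3*M/2) (s(M, Q) = (((0 + 4) + M)*(3/2))*Q = ((4 + M)*(3/2))*Q = (6 + 3*M/2)*Q = Q*(6 + 3*M/2))
(s(-3, 6) - 117)² = ((3/2)*6*(4 - 3) - 117)² = ((3/2)*6*1 - 117)² = (9 - 117)² = (-108)² = 11664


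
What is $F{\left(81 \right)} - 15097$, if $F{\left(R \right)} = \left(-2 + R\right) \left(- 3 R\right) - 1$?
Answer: $-34295$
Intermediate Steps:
$F{\left(R \right)} = -1 - 3 R \left(-2 + R\right)$ ($F{\left(R \right)} = - 3 R \left(-2 + R\right) - 1 = -1 - 3 R \left(-2 + R\right)$)
$F{\left(81 \right)} - 15097 = \left(-1 - 3 \cdot 81^{2} + 6 \cdot 81\right) - 15097 = \left(-1 - 19683 + 486\right) - 15097 = -19198 - 15097 = -34295$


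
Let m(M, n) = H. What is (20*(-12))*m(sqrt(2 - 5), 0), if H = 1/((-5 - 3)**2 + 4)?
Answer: -60/17 ≈ -3.5294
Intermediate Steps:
H = 1/68 (H = 1/((-8)**2 + 4) = 1/(64 + 4) = 1/68 ≈ 0.014706)
m(M, n) = 1/68
(20*(-12))*m(sqrt(2 - 5), 0) = (20*(-12))*(1/68) = -240*1/68 = -60/17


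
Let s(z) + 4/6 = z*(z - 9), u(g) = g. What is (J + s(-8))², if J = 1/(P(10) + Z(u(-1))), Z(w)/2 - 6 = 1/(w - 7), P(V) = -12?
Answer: 155236/9 ≈ 17248.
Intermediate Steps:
s(z) = -⅔ + z*(-9 + z) (s(z) = -⅔ + z*(z - 9) = -⅔ + z*(-9 + z))
Z(w) = 12 + 2/(-7 + w) (Z(w) = 12 + 2/(w - 7) = 12 + 2/(-7 + w))
J = -4 (J = 1/(-12 + 2*(-41 + 6*(-1))/(-7 - 1)) = 1/(-12 + 2*(-41 - 6)/(-8)) = 1/(-12 + 2*(-⅛)*(-47)) = 1/(-12 + 47/4) = 1/(-¼) = -4)
(J + s(-8))² = (-4 + (-⅔ + (-8)² - 9*(-8)))² = (-4 + (-⅔ + 64 + 72))² = (-4 + 406/3)² = (394/3)² = 155236/9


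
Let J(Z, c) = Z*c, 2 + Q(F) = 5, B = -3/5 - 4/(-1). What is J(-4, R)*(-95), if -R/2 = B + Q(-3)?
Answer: -4864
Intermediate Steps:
B = 17/5 (B = -3*⅕ - 4*(-1) = -⅗ + 4 = 17/5 ≈ 3.4000)
Q(F) = 3 (Q(F) = -2 + 5 = 3)
R = -64/5 (R = -2*(17/5 + 3) = -2*32/5 = -64/5 ≈ -12.800)
J(-4, R)*(-95) = -4*(-64/5)*(-95) = (256/5)*(-95) = -4864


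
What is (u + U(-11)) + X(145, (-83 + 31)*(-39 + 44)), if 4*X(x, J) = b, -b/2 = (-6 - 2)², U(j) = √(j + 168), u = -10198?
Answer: -10230 + √157 ≈ -10217.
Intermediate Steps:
U(j) = √(168 + j)
b = -128 (b = -2*(-6 - 2)² = -2*(-8)² = -2*64 = -128)
X(x, J) = -32 (X(x, J) = (¼)*(-128) = -32)
(u + U(-11)) + X(145, (-83 + 31)*(-39 + 44)) = (-10198 + √(168 - 11)) - 32 = (-10198 + √157) - 32 = -10230 + √157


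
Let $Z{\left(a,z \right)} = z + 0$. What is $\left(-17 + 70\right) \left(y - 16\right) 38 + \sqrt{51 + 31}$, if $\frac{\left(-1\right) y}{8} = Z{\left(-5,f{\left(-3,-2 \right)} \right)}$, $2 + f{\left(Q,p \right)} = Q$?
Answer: $48336 + \sqrt{82} \approx 48345.0$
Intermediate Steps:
$f{\left(Q,p \right)} = -2 + Q$
$Z{\left(a,z \right)} = z$
$y = 40$ ($y = - 8 \left(-2 - 3\right) = \left(-8\right) \left(-5\right) = 40$)
$\left(-17 + 70\right) \left(y - 16\right) 38 + \sqrt{51 + 31} = \left(-17 + 70\right) \left(40 - 16\right) 38 + \sqrt{51 + 31} = 53 \cdot 24 \cdot 38 + \sqrt{82} = 1272 \cdot 38 + \sqrt{82} = 48336 + \sqrt{82}$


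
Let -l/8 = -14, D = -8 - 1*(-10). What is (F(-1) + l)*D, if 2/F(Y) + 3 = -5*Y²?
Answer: 447/2 ≈ 223.50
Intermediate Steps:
D = 2 (D = -8 + 10 = 2)
F(Y) = 2/(-3 - 5*Y²)
l = 112 (l = -8*(-14) = 112)
(F(-1) + l)*D = (-2/(3 + 5*(-1)²) + 112)*2 = (-2/(3 + 5*1) + 112)*2 = (-2/(3 + 5) + 112)*2 = (-2/8 + 112)*2 = (-2*⅛ + 112)*2 = (-¼ + 112)*2 = (447/4)*2 = 447/2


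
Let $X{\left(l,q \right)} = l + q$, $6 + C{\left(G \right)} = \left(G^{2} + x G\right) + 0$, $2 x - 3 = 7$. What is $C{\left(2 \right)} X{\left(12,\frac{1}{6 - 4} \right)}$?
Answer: $100$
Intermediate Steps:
$x = 5$ ($x = \frac{3}{2} + \frac{1}{2} \cdot 7 = \frac{3}{2} + \frac{7}{2} = 5$)
$C{\left(G \right)} = -6 + G^{2} + 5 G$ ($C{\left(G \right)} = -6 + \left(\left(G^{2} + 5 G\right) + 0\right) = -6 + \left(G^{2} + 5 G\right) = -6 + G^{2} + 5 G$)
$C{\left(2 \right)} X{\left(12,\frac{1}{6 - 4} \right)} = \left(-6 + 2^{2} + 5 \cdot 2\right) \left(12 + \frac{1}{6 - 4}\right) = \left(-6 + 4 + 10\right) \left(12 + \frac{1}{2}\right) = 8 \left(12 + \frac{1}{2}\right) = 8 \cdot \frac{25}{2} = 100$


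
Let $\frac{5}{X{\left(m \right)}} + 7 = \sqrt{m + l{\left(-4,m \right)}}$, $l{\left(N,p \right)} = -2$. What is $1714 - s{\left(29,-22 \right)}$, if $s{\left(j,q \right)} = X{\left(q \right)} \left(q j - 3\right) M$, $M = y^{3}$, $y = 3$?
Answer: $\frac{- 74537 i + 3428 \sqrt{6}}{2 \sqrt{6} + 7 i} \approx -6583.9 - 5807.3 i$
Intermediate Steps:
$M = 27$ ($M = 3^{3} = 27$)
$X{\left(m \right)} = \frac{5}{-7 + \sqrt{-2 + m}}$ ($X{\left(m \right)} = \frac{5}{-7 + \sqrt{m - 2}} = \frac{5}{-7 + \sqrt{-2 + m}}$)
$s{\left(j,q \right)} = \frac{135 \left(-3 + j q\right)}{-7 + \sqrt{-2 + q}}$ ($s{\left(j,q \right)} = \frac{5}{-7 + \sqrt{-2 + q}} \left(q j - 3\right) 27 = \frac{5}{-7 + \sqrt{-2 + q}} \left(j q - 3\right) 27 = \frac{5}{-7 + \sqrt{-2 + q}} \left(-3 + j q\right) 27 = \frac{5 \left(-3 + j q\right)}{-7 + \sqrt{-2 + q}} 27 = \frac{135 \left(-3 + j q\right)}{-7 + \sqrt{-2 + q}}$)
$1714 - s{\left(29,-22 \right)} = 1714 - \frac{135 \left(-3 + 29 \left(-22\right)\right)}{-7 + \sqrt{-2 - 22}} = 1714 - \frac{135 \left(-3 - 638\right)}{-7 + \sqrt{-24}} = 1714 - 135 \frac{1}{-7 + 2 i \sqrt{6}} \left(-641\right) = 1714 - - \frac{86535}{-7 + 2 i \sqrt{6}} = 1714 + \frac{86535}{-7 + 2 i \sqrt{6}}$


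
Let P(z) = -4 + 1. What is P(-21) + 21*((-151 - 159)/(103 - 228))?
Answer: 1227/25 ≈ 49.080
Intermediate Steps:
P(z) = -3
P(-21) + 21*((-151 - 159)/(103 - 228)) = -3 + 21*((-151 - 159)/(103 - 228)) = -3 + 21*(-310/(-125)) = -3 + 21*(-310*(-1/125)) = -3 + 21*(62/25) = -3 + 1302/25 = 1227/25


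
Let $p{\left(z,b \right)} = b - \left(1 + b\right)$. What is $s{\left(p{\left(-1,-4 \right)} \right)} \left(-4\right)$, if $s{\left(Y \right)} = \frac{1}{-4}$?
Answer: $1$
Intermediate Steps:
$p{\left(z,b \right)} = -1$
$s{\left(Y \right)} = - \frac{1}{4}$
$s{\left(p{\left(-1,-4 \right)} \right)} \left(-4\right) = \left(- \frac{1}{4}\right) \left(-4\right) = 1$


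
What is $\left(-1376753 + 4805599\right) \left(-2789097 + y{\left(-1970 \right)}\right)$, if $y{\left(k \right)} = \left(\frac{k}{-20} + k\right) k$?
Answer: $3078273927268$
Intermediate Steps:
$y{\left(k \right)} = \frac{19 k^{2}}{20}$ ($y{\left(k \right)} = \left(k \left(- \frac{1}{20}\right) + k\right) k = \left(- \frac{k}{20} + k\right) k = \frac{19 k}{20} k = \frac{19 k^{2}}{20}$)
$\left(-1376753 + 4805599\right) \left(-2789097 + y{\left(-1970 \right)}\right) = \left(-1376753 + 4805599\right) \left(-2789097 + \frac{19 \left(-1970\right)^{2}}{20}\right) = 3428846 \left(-2789097 + \frac{19}{20} \cdot 3880900\right) = 3428846 \left(-2789097 + 3686855\right) = 3428846 \cdot 897758 = 3078273927268$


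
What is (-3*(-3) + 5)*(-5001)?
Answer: -70014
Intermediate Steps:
(-3*(-3) + 5)*(-5001) = (9 + 5)*(-5001) = 14*(-5001) = -70014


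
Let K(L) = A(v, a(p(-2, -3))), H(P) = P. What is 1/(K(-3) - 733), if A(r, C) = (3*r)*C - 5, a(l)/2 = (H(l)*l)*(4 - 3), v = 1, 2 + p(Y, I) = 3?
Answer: -1/732 ≈ -0.0013661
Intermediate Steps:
p(Y, I) = 1 (p(Y, I) = -2 + 3 = 1)
a(l) = 2*l² (a(l) = 2*((l*l)*(4 - 3)) = 2*(l²*1) = 2*l²)
A(r, C) = -5 + 3*C*r (A(r, C) = 3*C*r - 5 = -5 + 3*C*r)
K(L) = 1 (K(L) = -5 + 3*(2*1²)*1 = -5 + 3*(2*1)*1 = -5 + 3*2*1 = -5 + 6 = 1)
1/(K(-3) - 733) = 1/(1 - 733) = 1/(-732) = -1/732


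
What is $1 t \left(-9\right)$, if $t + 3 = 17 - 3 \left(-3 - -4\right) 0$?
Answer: $-126$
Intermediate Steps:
$t = 14$ ($t = -3 + \left(17 - 3 \left(-3 - -4\right) 0\right) = -3 + \left(17 - 3 \left(-3 + 4\right) 0\right) = -3 + \left(17 - 3 \cdot 1 \cdot 0\right) = -3 + \left(17 - 3 \cdot 0\right) = -3 + \left(17 - 0\right) = -3 + \left(17 + 0\right) = -3 + 17 = 14$)
$1 t \left(-9\right) = 1 \cdot 14 \left(-9\right) = 14 \left(-9\right) = -126$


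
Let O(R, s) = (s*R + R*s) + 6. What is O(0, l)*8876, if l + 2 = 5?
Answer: 53256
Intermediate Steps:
l = 3 (l = -2 + 5 = 3)
O(R, s) = 6 + 2*R*s (O(R, s) = (R*s + R*s) + 6 = 2*R*s + 6 = 6 + 2*R*s)
O(0, l)*8876 = (6 + 2*0*3)*8876 = (6 + 0)*8876 = 6*8876 = 53256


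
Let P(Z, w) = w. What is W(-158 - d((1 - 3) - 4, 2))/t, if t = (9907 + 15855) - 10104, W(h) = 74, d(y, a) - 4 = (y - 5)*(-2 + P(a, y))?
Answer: 37/7829 ≈ 0.0047260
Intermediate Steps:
d(y, a) = 4 + (-5 + y)*(-2 + y) (d(y, a) = 4 + (y - 5)*(-2 + y) = 4 + (-5 + y)*(-2 + y))
t = 15658 (t = 25762 - 10104 = 15658)
W(-158 - d((1 - 3) - 4, 2))/t = 74/15658 = 74*(1/15658) = 37/7829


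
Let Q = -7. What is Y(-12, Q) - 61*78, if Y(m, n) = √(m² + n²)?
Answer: -4758 + √193 ≈ -4744.1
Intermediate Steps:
Y(-12, Q) - 61*78 = √((-12)² + (-7)²) - 61*78 = √(144 + 49) - 4758 = √193 - 4758 = -4758 + √193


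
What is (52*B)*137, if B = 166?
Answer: 1182584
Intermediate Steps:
(52*B)*137 = (52*166)*137 = 8632*137 = 1182584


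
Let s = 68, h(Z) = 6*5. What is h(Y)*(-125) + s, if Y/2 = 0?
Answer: -3682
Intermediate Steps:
Y = 0 (Y = 2*0 = 0)
h(Z) = 30
h(Y)*(-125) + s = 30*(-125) + 68 = -3750 + 68 = -3682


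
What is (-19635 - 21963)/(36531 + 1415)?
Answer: -20799/18973 ≈ -1.0962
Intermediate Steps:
(-19635 - 21963)/(36531 + 1415) = -41598/37946 = -41598*1/37946 = -20799/18973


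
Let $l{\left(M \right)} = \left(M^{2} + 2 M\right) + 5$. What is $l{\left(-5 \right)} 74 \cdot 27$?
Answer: $39960$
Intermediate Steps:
$l{\left(M \right)} = 5 + M^{2} + 2 M$
$l{\left(-5 \right)} 74 \cdot 27 = \left(5 + \left(-5\right)^{2} + 2 \left(-5\right)\right) 74 \cdot 27 = \left(5 + 25 - 10\right) 74 \cdot 27 = 20 \cdot 74 \cdot 27 = 1480 \cdot 27 = 39960$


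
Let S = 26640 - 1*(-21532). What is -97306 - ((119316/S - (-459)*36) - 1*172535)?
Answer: 706954486/12043 ≈ 58703.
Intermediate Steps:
S = 48172 (S = 26640 + 21532 = 48172)
-97306 - ((119316/S - (-459)*36) - 1*172535) = -97306 - ((119316/48172 - (-459)*36) - 1*172535) = -97306 - ((119316*(1/48172) - 1*(-16524)) - 172535) = -97306 - ((29829/12043 + 16524) - 172535) = -97306 - (199028361/12043 - 172535) = -97306 - 1*(-1878810644/12043) = -97306 + 1878810644/12043 = 706954486/12043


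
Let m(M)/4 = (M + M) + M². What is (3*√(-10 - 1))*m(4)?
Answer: 288*I*√11 ≈ 955.19*I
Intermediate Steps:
m(M) = 4*M² + 8*M (m(M) = 4*((M + M) + M²) = 4*(2*M + M²) = 4*(M² + 2*M) = 4*M² + 8*M)
(3*√(-10 - 1))*m(4) = (3*√(-10 - 1))*(4*4*(2 + 4)) = (3*√(-11))*(4*4*6) = (3*(I*√11))*96 = (3*I*√11)*96 = 288*I*√11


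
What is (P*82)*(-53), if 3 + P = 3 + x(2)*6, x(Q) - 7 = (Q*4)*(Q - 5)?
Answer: 443292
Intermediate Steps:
x(Q) = 7 + 4*Q*(-5 + Q) (x(Q) = 7 + (Q*4)*(Q - 5) = 7 + (4*Q)*(-5 + Q) = 7 + 4*Q*(-5 + Q))
P = -102 (P = -3 + (3 + (7 - 20*2 + 4*2²)*6) = -3 + (3 + (7 - 40 + 4*4)*6) = -3 + (3 + (7 - 40 + 16)*6) = -3 + (3 - 17*6) = -3 + (3 - 102) = -3 - 99 = -102)
(P*82)*(-53) = -102*82*(-53) = -8364*(-53) = 443292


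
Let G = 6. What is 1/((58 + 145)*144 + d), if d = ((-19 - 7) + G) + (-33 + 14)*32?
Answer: 1/28604 ≈ 3.4960e-5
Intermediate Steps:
d = -628 (d = ((-19 - 7) + 6) + (-33 + 14)*32 = (-26 + 6) - 19*32 = -20 - 608 = -628)
1/((58 + 145)*144 + d) = 1/((58 + 145)*144 - 628) = 1/(203*144 - 628) = 1/(29232 - 628) = 1/28604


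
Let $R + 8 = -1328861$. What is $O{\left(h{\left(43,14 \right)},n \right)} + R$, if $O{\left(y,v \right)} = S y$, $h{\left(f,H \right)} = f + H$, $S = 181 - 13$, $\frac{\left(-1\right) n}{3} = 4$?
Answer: $-1319293$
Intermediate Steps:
$n = -12$ ($n = \left(-3\right) 4 = -12$)
$S = 168$
$h{\left(f,H \right)} = H + f$
$O{\left(y,v \right)} = 168 y$
$R = -1328869$ ($R = -8 - 1328861 = -1328869$)
$O{\left(h{\left(43,14 \right)},n \right)} + R = 168 \left(14 + 43\right) - 1328869 = 168 \cdot 57 - 1328869 = 9576 - 1328869 = -1319293$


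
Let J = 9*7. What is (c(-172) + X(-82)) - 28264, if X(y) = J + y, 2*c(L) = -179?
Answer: -56745/2 ≈ -28373.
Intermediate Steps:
c(L) = -179/2 (c(L) = (½)*(-179) = -179/2)
J = 63
X(y) = 63 + y
(c(-172) + X(-82)) - 28264 = (-179/2 + (63 - 82)) - 28264 = (-179/2 - 19) - 28264 = -217/2 - 28264 = -56745/2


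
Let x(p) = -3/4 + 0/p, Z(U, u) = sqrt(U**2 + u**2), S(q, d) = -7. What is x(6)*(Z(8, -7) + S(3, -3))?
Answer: 21/4 - 3*sqrt(113)/4 ≈ -2.7226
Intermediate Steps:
x(p) = -3/4 (x(p) = -3*1/4 + 0 = -3/4 + 0 = -3/4)
x(6)*(Z(8, -7) + S(3, -3)) = -3*(sqrt(8**2 + (-7)**2) - 7)/4 = -3*(sqrt(64 + 49) - 7)/4 = -3*(sqrt(113) - 7)/4 = -3*(-7 + sqrt(113))/4 = 21/4 - 3*sqrt(113)/4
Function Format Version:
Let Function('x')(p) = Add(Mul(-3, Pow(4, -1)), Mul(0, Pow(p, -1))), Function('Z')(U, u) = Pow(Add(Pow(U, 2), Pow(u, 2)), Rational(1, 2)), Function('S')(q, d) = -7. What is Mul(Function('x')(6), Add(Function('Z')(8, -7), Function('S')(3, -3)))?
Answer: Add(Rational(21, 4), Mul(Rational(-3, 4), Pow(113, Rational(1, 2)))) ≈ -2.7226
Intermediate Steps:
Function('x')(p) = Rational(-3, 4) (Function('x')(p) = Add(Mul(-3, Rational(1, 4)), 0) = Add(Rational(-3, 4), 0) = Rational(-3, 4))
Mul(Function('x')(6), Add(Function('Z')(8, -7), Function('S')(3, -3))) = Mul(Rational(-3, 4), Add(Pow(Add(Pow(8, 2), Pow(-7, 2)), Rational(1, 2)), -7)) = Mul(Rational(-3, 4), Add(Pow(Add(64, 49), Rational(1, 2)), -7)) = Mul(Rational(-3, 4), Add(Pow(113, Rational(1, 2)), -7)) = Mul(Rational(-3, 4), Add(-7, Pow(113, Rational(1, 2)))) = Add(Rational(21, 4), Mul(Rational(-3, 4), Pow(113, Rational(1, 2))))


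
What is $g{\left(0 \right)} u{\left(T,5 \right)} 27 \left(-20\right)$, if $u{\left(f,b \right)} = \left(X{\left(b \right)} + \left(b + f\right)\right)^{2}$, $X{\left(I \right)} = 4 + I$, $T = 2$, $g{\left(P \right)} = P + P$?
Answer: $0$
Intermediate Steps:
$g{\left(P \right)} = 2 P$
$u{\left(f,b \right)} = \left(4 + f + 2 b\right)^{2}$ ($u{\left(f,b \right)} = \left(\left(4 + b\right) + \left(b + f\right)\right)^{2} = \left(4 + f + 2 b\right)^{2}$)
$g{\left(0 \right)} u{\left(T,5 \right)} 27 \left(-20\right) = 2 \cdot 0 \left(4 + 2 + 2 \cdot 5\right)^{2} \cdot 27 \left(-20\right) = 0 \left(4 + 2 + 10\right)^{2} \cdot 27 \left(-20\right) = 0 \cdot 16^{2} \cdot 27 \left(-20\right) = 0 \cdot 256 \cdot 27 \left(-20\right) = 0 \cdot 27 \left(-20\right) = 0 \left(-20\right) = 0$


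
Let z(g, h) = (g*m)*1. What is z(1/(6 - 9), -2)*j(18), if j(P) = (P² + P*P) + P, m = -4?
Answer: 888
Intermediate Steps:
j(P) = P + 2*P² (j(P) = (P² + P²) + P = 2*P² + P = P + 2*P²)
z(g, h) = -4*g (z(g, h) = (g*(-4))*1 = -4*g*1 = -4*g)
z(1/(6 - 9), -2)*j(18) = (-4/(6 - 9))*(18*(1 + 2*18)) = (-4/(-3))*(18*(1 + 36)) = (-4*(-⅓))*(18*37) = (4/3)*666 = 888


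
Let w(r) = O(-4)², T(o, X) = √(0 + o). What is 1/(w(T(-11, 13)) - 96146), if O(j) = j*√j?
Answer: -1/96210 ≈ -1.0394e-5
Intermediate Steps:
O(j) = j^(3/2)
T(o, X) = √o
w(r) = -64 (w(r) = ((-4)^(3/2))² = (-8*I)² = -64)
1/(w(T(-11, 13)) - 96146) = 1/(-64 - 96146) = 1/(-96210) = -1/96210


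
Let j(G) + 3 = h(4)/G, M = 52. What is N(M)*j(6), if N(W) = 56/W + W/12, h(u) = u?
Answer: -1477/117 ≈ -12.624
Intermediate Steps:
j(G) = -3 + 4/G
N(W) = 56/W + W/12 (N(W) = 56/W + W*(1/12) = 56/W + W/12)
N(M)*j(6) = (56/52 + (1/12)*52)*(-3 + 4/6) = (56*(1/52) + 13/3)*(-3 + 4*(⅙)) = (14/13 + 13/3)*(-3 + ⅔) = (211/39)*(-7/3) = -1477/117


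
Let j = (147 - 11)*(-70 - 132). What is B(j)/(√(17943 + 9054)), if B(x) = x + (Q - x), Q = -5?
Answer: -5*√26997/26997 ≈ -0.030431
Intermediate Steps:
j = -27472 (j = 136*(-202) = -27472)
B(x) = -5 (B(x) = x + (-5 - x) = -5)
B(j)/(√(17943 + 9054)) = -5/√(17943 + 9054) = -5*√26997/26997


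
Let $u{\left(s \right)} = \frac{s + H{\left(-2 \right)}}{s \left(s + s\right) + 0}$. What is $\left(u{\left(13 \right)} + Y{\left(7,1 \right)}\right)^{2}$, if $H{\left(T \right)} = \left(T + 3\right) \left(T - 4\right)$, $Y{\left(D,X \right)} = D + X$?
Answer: $\frac{7349521}{114244} \approx 64.332$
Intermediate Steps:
$H{\left(T \right)} = \left(-4 + T\right) \left(3 + T\right)$ ($H{\left(T \right)} = \left(3 + T\right) \left(-4 + T\right) = \left(-4 + T\right) \left(3 + T\right)$)
$u{\left(s \right)} = \frac{-6 + s}{2 s^{2}}$ ($u{\left(s \right)} = \frac{s - \left(10 - 4\right)}{s \left(s + s\right) + 0} = \frac{s + \left(-12 + 4 + 2\right)}{s 2 s + 0} = \frac{s - 6}{2 s^{2} + 0} = \frac{-6 + s}{2 s^{2}}$)
$\left(u{\left(13 \right)} + Y{\left(7,1 \right)}\right)^{2} = \left(\frac{-6 + 13}{2 \cdot 169} + \left(7 + 1\right)\right)^{2} = \left(\frac{1}{2} \cdot \frac{1}{169} \cdot 7 + 8\right)^{2} = \left(\frac{7}{338} + 8\right)^{2} = \left(\frac{2711}{338}\right)^{2} = \frac{7349521}{114244}$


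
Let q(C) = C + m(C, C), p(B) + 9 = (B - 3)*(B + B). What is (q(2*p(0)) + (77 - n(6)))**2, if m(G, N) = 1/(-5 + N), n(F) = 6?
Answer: 1483524/529 ≈ 2804.4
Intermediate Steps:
p(B) = -9 + 2*B*(-3 + B) (p(B) = -9 + (B - 3)*(B + B) = -9 + (-3 + B)*(2*B) = -9 + 2*B*(-3 + B))
q(C) = C + 1/(-5 + C)
(q(2*p(0)) + (77 - n(6)))**2 = ((1 + (2*(-9 - 6*0 + 2*0**2))*(-5 + 2*(-9 - 6*0 + 2*0**2)))/(-5 + 2*(-9 - 6*0 + 2*0**2)) + (77 - 1*6))**2 = ((1 + (2*(-9 + 0 + 2*0))*(-5 + 2*(-9 + 0 + 2*0)))/(-5 + 2*(-9 + 0 + 2*0)) + (77 - 6))**2 = ((1 + (2*(-9 + 0 + 0))*(-5 + 2*(-9 + 0 + 0)))/(-5 + 2*(-9 + 0 + 0)) + 71)**2 = ((1 + (2*(-9))*(-5 + 2*(-9)))/(-5 + 2*(-9)) + 71)**2 = ((1 - 18*(-5 - 18))/(-5 - 18) + 71)**2 = ((1 - 18*(-23))/(-23) + 71)**2 = (-(1 + 414)/23 + 71)**2 = (-1/23*415 + 71)**2 = (-415/23 + 71)**2 = (1218/23)**2 = 1483524/529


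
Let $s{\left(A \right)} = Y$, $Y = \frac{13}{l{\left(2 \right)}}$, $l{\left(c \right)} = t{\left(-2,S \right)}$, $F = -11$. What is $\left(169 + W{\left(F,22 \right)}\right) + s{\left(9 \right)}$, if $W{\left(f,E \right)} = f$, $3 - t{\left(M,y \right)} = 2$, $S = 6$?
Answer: $171$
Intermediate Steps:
$t{\left(M,y \right)} = 1$ ($t{\left(M,y \right)} = 3 - 2 = 1$)
$l{\left(c \right)} = 1$
$Y = 13$ ($Y = \frac{13}{1} = 13 \cdot 1 = 13$)
$s{\left(A \right)} = 13$
$\left(169 + W{\left(F,22 \right)}\right) + s{\left(9 \right)} = \left(169 - 11\right) + 13 = 158 + 13 = 171$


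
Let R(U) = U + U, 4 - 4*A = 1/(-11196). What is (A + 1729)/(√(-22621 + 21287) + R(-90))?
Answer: -387381605/41965096 - 77476321*I*√1334/1510743456 ≈ -9.231 - 1.8731*I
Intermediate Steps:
A = 44785/44784 (A = 1 - ¼/(-11196) = 1 - ¼*(-1/11196) = 1 + 1/44784 = 44785/44784 ≈ 1.0000)
R(U) = 2*U
(A + 1729)/(√(-22621 + 21287) + R(-90)) = (44785/44784 + 1729)/(√(-22621 + 21287) + 2*(-90)) = 77476321/(44784*(√(-1334) - 180)) = 77476321/(44784*(I*√1334 - 180)) = 77476321/(44784*(-180 + I*√1334))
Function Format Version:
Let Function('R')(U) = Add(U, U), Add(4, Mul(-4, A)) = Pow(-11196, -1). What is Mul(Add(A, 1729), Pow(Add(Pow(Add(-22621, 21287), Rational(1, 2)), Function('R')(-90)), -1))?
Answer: Add(Rational(-387381605, 41965096), Mul(Rational(-77476321, 1510743456), I, Pow(1334, Rational(1, 2)))) ≈ Add(-9.2310, Mul(-1.8731, I))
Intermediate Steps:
A = Rational(44785, 44784) (A = Add(1, Mul(Rational(-1, 4), Pow(-11196, -1))) = Add(1, Mul(Rational(-1, 4), Rational(-1, 11196))) = Add(1, Rational(1, 44784)) = Rational(44785, 44784) ≈ 1.0000)
Function('R')(U) = Mul(2, U)
Mul(Add(A, 1729), Pow(Add(Pow(Add(-22621, 21287), Rational(1, 2)), Function('R')(-90)), -1)) = Mul(Add(Rational(44785, 44784), 1729), Pow(Add(Pow(Add(-22621, 21287), Rational(1, 2)), Mul(2, -90)), -1)) = Mul(Rational(77476321, 44784), Pow(Add(Pow(-1334, Rational(1, 2)), -180), -1)) = Mul(Rational(77476321, 44784), Pow(Add(Mul(I, Pow(1334, Rational(1, 2))), -180), -1)) = Mul(Rational(77476321, 44784), Pow(Add(-180, Mul(I, Pow(1334, Rational(1, 2)))), -1))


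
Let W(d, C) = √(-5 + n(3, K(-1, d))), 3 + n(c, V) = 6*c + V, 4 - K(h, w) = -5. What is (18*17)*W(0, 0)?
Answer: 306*√19 ≈ 1333.8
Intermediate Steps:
K(h, w) = 9 (K(h, w) = 4 - 1*(-5) = 4 + 5 = 9)
n(c, V) = -3 + V + 6*c (n(c, V) = -3 + (6*c + V) = -3 + (V + 6*c) = -3 + V + 6*c)
W(d, C) = √19 (W(d, C) = √(-5 + (-3 + 9 + 6*3)) = √(-5 + (-3 + 9 + 18)) = √(-5 + 24) = √19)
(18*17)*W(0, 0) = (18*17)*√19 = 306*√19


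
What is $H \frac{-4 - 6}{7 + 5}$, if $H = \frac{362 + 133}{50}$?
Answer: $- \frac{33}{4} \approx -8.25$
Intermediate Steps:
$H = \frac{99}{10}$ ($H = 495 \cdot \frac{1}{50} = \frac{99}{10} \approx 9.9$)
$H \frac{-4 - 6}{7 + 5} = \frac{99 \frac{-4 - 6}{7 + 5}}{10} = \frac{99 \left(- \frac{10}{12}\right)}{10} = \frac{99 \left(\left(-10\right) \frac{1}{12}\right)}{10} = \frac{99}{10} \left(- \frac{5}{6}\right) = - \frac{33}{4}$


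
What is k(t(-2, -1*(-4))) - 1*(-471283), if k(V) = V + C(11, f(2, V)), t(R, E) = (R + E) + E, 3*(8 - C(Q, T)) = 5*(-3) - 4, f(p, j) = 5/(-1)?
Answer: 1413910/3 ≈ 4.7130e+5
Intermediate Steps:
f(p, j) = -5 (f(p, j) = 5*(-1) = -5)
C(Q, T) = 43/3 (C(Q, T) = 8 - (5*(-3) - 4)/3 = 8 - (-15 - 4)/3 = 8 - ⅓*(-19) = 8 + 19/3 = 43/3)
t(R, E) = R + 2*E (t(R, E) = (E + R) + E = R + 2*E)
k(V) = 43/3 + V (k(V) = V + 43/3 = 43/3 + V)
k(t(-2, -1*(-4))) - 1*(-471283) = (43/3 + (-2 + 2*(-1*(-4)))) - 1*(-471283) = (43/3 + (-2 + 2*4)) + 471283 = (43/3 + (-2 + 8)) + 471283 = (43/3 + 6) + 471283 = 61/3 + 471283 = 1413910/3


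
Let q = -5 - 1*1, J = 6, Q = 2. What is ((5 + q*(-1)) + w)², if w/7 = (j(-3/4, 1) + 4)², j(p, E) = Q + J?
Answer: 1038361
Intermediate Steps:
q = -6 (q = -5 - 1 = -6)
j(p, E) = 8 (j(p, E) = 2 + 6 = 8)
w = 1008 (w = 7*(8 + 4)² = 7*12² = 7*144 = 1008)
((5 + q*(-1)) + w)² = ((5 - 6*(-1)) + 1008)² = ((5 + 6) + 1008)² = (11 + 1008)² = 1019² = 1038361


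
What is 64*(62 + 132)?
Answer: 12416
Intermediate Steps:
64*(62 + 132) = 64*194 = 12416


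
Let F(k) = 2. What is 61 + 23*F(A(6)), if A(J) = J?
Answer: 107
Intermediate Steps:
61 + 23*F(A(6)) = 61 + 23*2 = 61 + 46 = 107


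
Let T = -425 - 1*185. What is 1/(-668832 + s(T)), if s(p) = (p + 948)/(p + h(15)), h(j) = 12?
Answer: -23/15383149 ≈ -1.4951e-6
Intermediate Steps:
T = -610 (T = -425 - 185 = -610)
s(p) = (948 + p)/(12 + p) (s(p) = (p + 948)/(p + 12) = (948 + p)/(12 + p))
1/(-668832 + s(T)) = 1/(-668832 + (948 - 610)/(12 - 610)) = 1/(-668832 + 338/(-598)) = 1/(-668832 - 1/598*338) = 1/(-668832 - 13/23) = 1/(-15383149/23) = -23/15383149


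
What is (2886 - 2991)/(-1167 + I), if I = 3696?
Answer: -35/843 ≈ -0.041518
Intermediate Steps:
(2886 - 2991)/(-1167 + I) = (2886 - 2991)/(-1167 + 3696) = -105/2529 = -105*1/2529 = -35/843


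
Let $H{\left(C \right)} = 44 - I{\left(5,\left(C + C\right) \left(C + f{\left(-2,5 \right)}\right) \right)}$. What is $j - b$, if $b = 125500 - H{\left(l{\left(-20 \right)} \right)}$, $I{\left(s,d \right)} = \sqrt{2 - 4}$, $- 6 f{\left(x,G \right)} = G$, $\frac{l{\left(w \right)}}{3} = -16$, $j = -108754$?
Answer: $-234210 - i \sqrt{2} \approx -2.3421 \cdot 10^{5} - 1.4142 i$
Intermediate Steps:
$l{\left(w \right)} = -48$ ($l{\left(w \right)} = 3 \left(-16\right) = -48$)
$f{\left(x,G \right)} = - \frac{G}{6}$
$I{\left(s,d \right)} = i \sqrt{2}$ ($I{\left(s,d \right)} = \sqrt{-2} = i \sqrt{2}$)
$H{\left(C \right)} = 44 - i \sqrt{2}$
$b = 125456 + i \sqrt{2}$ ($b = 125500 - \left(44 - i \sqrt{2}\right) = 125456 + i \sqrt{2} \approx 1.2546 \cdot 10^{5} + 1.4142 i$)
$j - b = -108754 - \left(125456 + i \sqrt{2}\right) = -234210 - i \sqrt{2}$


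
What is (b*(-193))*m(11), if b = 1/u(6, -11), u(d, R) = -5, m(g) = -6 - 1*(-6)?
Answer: 0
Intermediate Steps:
m(g) = 0 (m(g) = -6 + 6 = 0)
b = -⅕ (b = 1/(-5) = -⅕ ≈ -0.20000)
(b*(-193))*m(11) = -⅕*(-193)*0 = (193/5)*0 = 0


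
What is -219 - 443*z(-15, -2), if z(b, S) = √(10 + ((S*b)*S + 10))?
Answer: -219 - 886*I*√10 ≈ -219.0 - 2801.8*I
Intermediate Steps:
z(b, S) = √(20 + b*S²) (z(b, S) = √(10 + (b*S² + 10)) = √(10 + (10 + b*S²)) = √(20 + b*S²))
-219 - 443*z(-15, -2) = -219 - 443*√(20 - 15*(-2)²) = -219 - 443*√(20 - 15*4) = -219 - 443*√(20 - 60) = -219 - 886*I*√10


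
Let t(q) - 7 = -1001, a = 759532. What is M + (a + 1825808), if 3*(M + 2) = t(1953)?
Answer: 7755020/3 ≈ 2.5850e+6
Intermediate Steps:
t(q) = -994 (t(q) = 7 - 1001 = -994)
M = -1000/3 (M = -2 + (⅓)*(-994) = -2 - 994/3 = -1000/3 ≈ -333.33)
M + (a + 1825808) = -1000/3 + (759532 + 1825808) = -1000/3 + 2585340 = 7755020/3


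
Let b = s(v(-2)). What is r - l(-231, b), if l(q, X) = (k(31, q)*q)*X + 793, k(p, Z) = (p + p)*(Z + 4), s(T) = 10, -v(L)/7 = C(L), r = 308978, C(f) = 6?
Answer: -32202755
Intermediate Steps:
v(L) = -42 (v(L) = -7*6 = -42)
b = 10
k(p, Z) = 2*p*(4 + Z) (k(p, Z) = (2*p)*(4 + Z) = 2*p*(4 + Z))
l(q, X) = 793 + X*q*(248 + 62*q) (l(q, X) = ((2*31*(4 + q))*q)*X + 793 = ((248 + 62*q)*q)*X + 793 = (q*(248 + 62*q))*X + 793 = X*q*(248 + 62*q) + 793 = 793 + X*q*(248 + 62*q))
r - l(-231, b) = 308978 - (793 + 62*10*(-231)*(4 - 231)) = 308978 - (793 + 62*10*(-231)*(-227)) = 308978 - (793 + 32510940) = 308978 - 1*32511733 = 308978 - 32511733 = -32202755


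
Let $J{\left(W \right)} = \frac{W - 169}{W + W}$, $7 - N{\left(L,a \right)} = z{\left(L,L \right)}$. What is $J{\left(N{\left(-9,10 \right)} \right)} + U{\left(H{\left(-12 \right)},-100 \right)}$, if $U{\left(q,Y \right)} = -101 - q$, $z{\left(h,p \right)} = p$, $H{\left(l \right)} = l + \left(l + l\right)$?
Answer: $- \frac{2233}{32} \approx -69.781$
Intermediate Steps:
$H{\left(l \right)} = 3 l$ ($H{\left(l \right)} = l + 2 l = 3 l$)
$N{\left(L,a \right)} = 7 - L$
$J{\left(W \right)} = \frac{-169 + W}{2 W}$
$J{\left(N{\left(-9,10 \right)} \right)} + U{\left(H{\left(-12 \right)},-100 \right)} = \frac{-169 + \left(7 - -9\right)}{2 \left(7 - -9\right)} - \left(101 + 3 \left(-12\right)\right) = \frac{-169 + \left(7 + 9\right)}{2 \left(7 + 9\right)} - 65 = \frac{-169 + 16}{2 \cdot 16} + \left(-101 + 36\right) = \frac{1}{2} \cdot \frac{1}{16} \left(-153\right) - 65 = - \frac{153}{32} - 65 = - \frac{2233}{32}$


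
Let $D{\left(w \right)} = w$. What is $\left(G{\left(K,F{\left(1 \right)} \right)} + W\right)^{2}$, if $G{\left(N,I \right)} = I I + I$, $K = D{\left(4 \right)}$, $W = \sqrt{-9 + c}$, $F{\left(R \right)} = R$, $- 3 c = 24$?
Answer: $\left(2 + i \sqrt{17}\right)^{2} \approx -13.0 + 16.492 i$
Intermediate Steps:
$c = -8$ ($c = \left(- \frac{1}{3}\right) 24 = -8$)
$W = i \sqrt{17}$ ($W = \sqrt{-9 - 8} = \sqrt{-17} = i \sqrt{17} \approx 4.1231 i$)
$K = 4$
$G{\left(N,I \right)} = I + I^{2}$ ($G{\left(N,I \right)} = I^{2} + I = I + I^{2}$)
$\left(G{\left(K,F{\left(1 \right)} \right)} + W\right)^{2} = \left(1 \left(1 + 1\right) + i \sqrt{17}\right)^{2} = \left(1 \cdot 2 + i \sqrt{17}\right)^{2} = \left(2 + i \sqrt{17}\right)^{2}$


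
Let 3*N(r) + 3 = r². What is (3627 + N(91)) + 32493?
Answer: 116638/3 ≈ 38879.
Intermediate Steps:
N(r) = -1 + r²/3
(3627 + N(91)) + 32493 = (3627 + (-1 + (⅓)*91²)) + 32493 = (3627 + (-1 + (⅓)*8281)) + 32493 = (3627 + (-1 + 8281/3)) + 32493 = (3627 + 8278/3) + 32493 = 19159/3 + 32493 = 116638/3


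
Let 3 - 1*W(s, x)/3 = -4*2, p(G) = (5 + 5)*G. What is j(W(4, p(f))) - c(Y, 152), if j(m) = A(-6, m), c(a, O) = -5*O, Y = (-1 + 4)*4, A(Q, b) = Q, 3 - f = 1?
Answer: 754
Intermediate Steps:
f = 2 (f = 3 - 1*1 = 3 - 1 = 2)
p(G) = 10*G
W(s, x) = 33 (W(s, x) = 9 - (-12)*2 = 9 - 3*(-8) = 9 + 24 = 33)
Y = 12 (Y = 3*4 = 12)
j(m) = -6
j(W(4, p(f))) - c(Y, 152) = -6 - (-5)*152 = -6 - 1*(-760) = -6 + 760 = 754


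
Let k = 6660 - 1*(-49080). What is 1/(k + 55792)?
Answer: 1/111532 ≈ 8.9660e-6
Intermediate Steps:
k = 55740 (k = 6660 + 49080 = 55740)
1/(k + 55792) = 1/(55740 + 55792) = 1/111532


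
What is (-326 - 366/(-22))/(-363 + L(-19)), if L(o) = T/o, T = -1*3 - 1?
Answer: 64657/75823 ≈ 0.85274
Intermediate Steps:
T = -4 (T = -3 - 1 = -4)
L(o) = -4/o
(-326 - 366/(-22))/(-363 + L(-19)) = (-326 - 366/(-22))/(-363 - 4/(-19)) = (-326 - 366*(-1/22))/(-363 - 4*(-1/19)) = (-326 + 183/11)/(-363 + 4/19) = -3403/(11*(-6893/19)) = -3403/11*(-19/6893) = 64657/75823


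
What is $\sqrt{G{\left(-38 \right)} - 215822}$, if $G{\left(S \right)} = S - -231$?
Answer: $i \sqrt{215629} \approx 464.36 i$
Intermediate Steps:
$G{\left(S \right)} = 231 + S$ ($G{\left(S \right)} = S + 231 = 231 + S$)
$\sqrt{G{\left(-38 \right)} - 215822} = \sqrt{\left(231 - 38\right) - 215822} = \sqrt{193 - 215822} = \sqrt{-215629} = i \sqrt{215629}$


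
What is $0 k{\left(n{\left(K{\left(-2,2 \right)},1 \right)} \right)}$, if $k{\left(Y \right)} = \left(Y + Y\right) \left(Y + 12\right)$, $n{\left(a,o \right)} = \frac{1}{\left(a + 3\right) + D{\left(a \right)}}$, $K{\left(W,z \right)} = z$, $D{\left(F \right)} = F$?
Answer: $0$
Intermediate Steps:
$n{\left(a,o \right)} = \frac{1}{3 + 2 a}$ ($n{\left(a,o \right)} = \frac{1}{\left(a + 3\right) + a} = \frac{1}{\left(3 + a\right) + a} = \frac{1}{3 + 2 a}$)
$k{\left(Y \right)} = 2 Y \left(12 + Y\right)$
$0 k{\left(n{\left(K{\left(-2,2 \right)},1 \right)} \right)} = 0 \frac{2 \left(12 + \frac{1}{3 + 2 \cdot 2}\right)}{3 + 2 \cdot 2} = 0 \frac{2 \left(12 + \frac{1}{3 + 4}\right)}{3 + 4} = 0 \frac{2 \left(12 + \frac{1}{7}\right)}{7} = 0 \cdot 2 \cdot \frac{1}{7} \left(12 + \frac{1}{7}\right) = 0 \cdot 2 \cdot \frac{1}{7} \cdot \frac{85}{7} = 0 \cdot \frac{170}{49} = 0$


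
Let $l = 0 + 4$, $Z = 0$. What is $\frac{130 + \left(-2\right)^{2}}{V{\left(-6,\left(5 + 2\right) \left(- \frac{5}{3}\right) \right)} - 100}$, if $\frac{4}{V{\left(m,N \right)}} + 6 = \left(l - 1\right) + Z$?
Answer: $- \frac{201}{152} \approx -1.3224$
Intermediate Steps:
$l = 4$
$V{\left(m,N \right)} = - \frac{4}{3}$ ($V{\left(m,N \right)} = \frac{4}{-6 + \left(\left(4 - 1\right) + 0\right)} = \frac{4}{-6 + \left(3 + 0\right)} = \frac{4}{-6 + 3} = \frac{4}{-3} = 4 \left(- \frac{1}{3}\right) = - \frac{4}{3}$)
$\frac{130 + \left(-2\right)^{2}}{V{\left(-6,\left(5 + 2\right) \left(- \frac{5}{3}\right) \right)} - 100} = \frac{130 + \left(-2\right)^{2}}{- \frac{4}{3} - 100} = \frac{130 + 4}{- \frac{304}{3}} = 134 \left(- \frac{3}{304}\right) = - \frac{201}{152}$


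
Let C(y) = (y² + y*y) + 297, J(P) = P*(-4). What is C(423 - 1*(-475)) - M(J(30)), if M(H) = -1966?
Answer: 1615071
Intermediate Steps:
J(P) = -4*P
C(y) = 297 + 2*y² (C(y) = (y² + y²) + 297 = 2*y² + 297 = 297 + 2*y²)
C(423 - 1*(-475)) - M(J(30)) = (297 + 2*(423 - 1*(-475))²) - 1*(-1966) = (297 + 2*(423 + 475)²) + 1966 = (297 + 2*898²) + 1966 = (297 + 2*806404) + 1966 = (297 + 1612808) + 1966 = 1613105 + 1966 = 1615071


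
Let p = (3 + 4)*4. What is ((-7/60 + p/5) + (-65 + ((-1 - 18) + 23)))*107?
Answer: -356417/60 ≈ -5940.3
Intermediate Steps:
p = 28 (p = 7*4 = 28)
((-7/60 + p/5) + (-65 + ((-1 - 18) + 23)))*107 = ((-7/60 + 28/5) + (-65 + ((-1 - 18) + 23)))*107 = ((-7*1/60 + 28*(⅕)) + (-65 + (-19 + 23)))*107 = ((-7/60 + 28/5) + (-65 + 4))*107 = (329/60 - 61)*107 = -3331/60*107 = -356417/60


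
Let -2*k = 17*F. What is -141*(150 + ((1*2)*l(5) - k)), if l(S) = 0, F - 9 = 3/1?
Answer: -35532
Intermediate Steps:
F = 12 (F = 9 + 3/1 = 9 + 3*1 = 9 + 3 = 12)
k = -102 (k = -17*12/2 = -1/2*204 = -102)
-141*(150 + ((1*2)*l(5) - k)) = -141*(150 + ((1*2)*0 - 1*(-102))) = -141*(150 + (2*0 + 102)) = -141*(150 + (0 + 102)) = -141*(150 + 102) = -141*252 = -35532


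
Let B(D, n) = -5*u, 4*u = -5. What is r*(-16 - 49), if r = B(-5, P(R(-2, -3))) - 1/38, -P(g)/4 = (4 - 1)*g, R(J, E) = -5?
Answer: -30745/76 ≈ -404.54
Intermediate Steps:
P(g) = -12*g (P(g) = -4*(4 - 1)*g = -12*g)
u = -5/4 (u = (1/4)*(-5) = -5/4 ≈ -1.2500)
B(D, n) = 25/4 (B(D, n) = -5*(-5/4) = 25/4)
r = 473/76 (r = 25/4 - 1/38 = 473/76 ≈ 6.2237)
r*(-16 - 49) = 473*(-16 - 49)/76 = (473/76)*(-65) = -30745/76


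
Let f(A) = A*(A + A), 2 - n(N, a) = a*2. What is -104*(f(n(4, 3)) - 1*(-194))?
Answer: -23504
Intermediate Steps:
n(N, a) = 2 - 2*a (n(N, a) = 2 - a*2 = 2 - 2*a)
f(A) = 2*A² (f(A) = A*(2*A) = 2*A²)
-104*(f(n(4, 3)) - 1*(-194)) = -104*(2*(2 - 2*3)² - 1*(-194)) = -104*(2*(2 - 6)² + 194) = -104*(2*(-4)² + 194) = -104*(2*16 + 194) = -104*(32 + 194) = -104*226 = -23504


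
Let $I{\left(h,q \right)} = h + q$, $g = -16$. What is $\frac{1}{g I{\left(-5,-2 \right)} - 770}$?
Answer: $- \frac{1}{658} \approx -0.0015198$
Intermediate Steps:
$\frac{1}{g I{\left(-5,-2 \right)} - 770} = \frac{1}{- 16 \left(-5 - 2\right) - 770} = \frac{1}{\left(-16\right) \left(-7\right) - 770} = \frac{1}{112 - 770} = \frac{1}{-658} = - \frac{1}{658}$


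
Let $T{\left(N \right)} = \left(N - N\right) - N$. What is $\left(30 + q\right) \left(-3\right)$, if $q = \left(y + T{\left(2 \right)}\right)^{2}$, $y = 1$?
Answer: $-93$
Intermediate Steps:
$T{\left(N \right)} = - N$ ($T{\left(N \right)} = 0 - N = - N$)
$q = 1$ ($q = \left(1 - 2\right)^{2} = \left(-1\right)^{2} = 1$)
$\left(30 + q\right) \left(-3\right) = \left(30 + 1\right) \left(-3\right) = 31 \left(-3\right) = -93$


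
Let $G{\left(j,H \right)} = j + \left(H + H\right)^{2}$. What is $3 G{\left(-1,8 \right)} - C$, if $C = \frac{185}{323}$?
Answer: $\frac{246910}{323} \approx 764.43$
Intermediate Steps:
$G{\left(j,H \right)} = j + 4 H^{2}$ ($G{\left(j,H \right)} = j + \left(2 H\right)^{2} = j + 4 H^{2}$)
$C = \frac{185}{323}$ ($C = 185 \cdot \frac{1}{323} = \frac{185}{323} \approx 0.57276$)
$3 G{\left(-1,8 \right)} - C = 3 \left(-1 + 4 \cdot 8^{2}\right) - \frac{185}{323} = 3 \left(-1 + 4 \cdot 64\right) - \frac{185}{323} = 3 \left(-1 + 256\right) - \frac{185}{323} = 3 \cdot 255 - \frac{185}{323} = 765 - \frac{185}{323} = \frac{246910}{323}$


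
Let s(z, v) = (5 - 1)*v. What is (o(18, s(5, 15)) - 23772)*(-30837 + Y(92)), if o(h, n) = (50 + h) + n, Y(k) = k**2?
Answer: 528987212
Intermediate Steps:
s(z, v) = 4*v
o(h, n) = 50 + h + n
(o(18, s(5, 15)) - 23772)*(-30837 + Y(92)) = ((50 + 18 + 4*15) - 23772)*(-30837 + 92**2) = ((50 + 18 + 60) - 23772)*(-30837 + 8464) = (128 - 23772)*(-22373) = -23644*(-22373) = 528987212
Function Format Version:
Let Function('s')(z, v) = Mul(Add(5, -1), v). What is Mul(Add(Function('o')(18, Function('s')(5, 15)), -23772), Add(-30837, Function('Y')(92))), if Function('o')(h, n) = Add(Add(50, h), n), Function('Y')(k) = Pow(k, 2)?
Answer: 528987212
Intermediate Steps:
Function('s')(z, v) = Mul(4, v)
Function('o')(h, n) = Add(50, h, n)
Mul(Add(Function('o')(18, Function('s')(5, 15)), -23772), Add(-30837, Function('Y')(92))) = Mul(Add(Add(50, 18, Mul(4, 15)), -23772), Add(-30837, Pow(92, 2))) = Mul(Add(Add(50, 18, 60), -23772), Add(-30837, 8464)) = Mul(Add(128, -23772), -22373) = Mul(-23644, -22373) = 528987212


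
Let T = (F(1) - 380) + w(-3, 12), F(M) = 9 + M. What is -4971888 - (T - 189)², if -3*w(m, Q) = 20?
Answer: -47626801/9 ≈ -5.2919e+6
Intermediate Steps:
w(m, Q) = -20/3 (w(m, Q) = -⅓*20 = -20/3)
T = -1130/3 (T = ((9 + 1) - 380) - 20/3 = (10 - 380) - 20/3 = -370 - 20/3 = -1130/3 ≈ -376.67)
-4971888 - (T - 189)² = -4971888 - (-1130/3 - 189)² = -4971888 - (-1697/3)² = -4971888 - 1*2879809/9 = -4971888 - 2879809/9 = -47626801/9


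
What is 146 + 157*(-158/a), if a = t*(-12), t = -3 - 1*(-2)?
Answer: -11527/6 ≈ -1921.2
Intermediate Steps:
t = -1 (t = -3 + 2 = -1)
a = 12 (a = -1*(-12) = 12)
146 + 157*(-158/a) = 146 + 157*(-158/12) = 146 + 157*(-158*1/12) = 146 + 157*(-79/6) = 146 - 12403/6 = -11527/6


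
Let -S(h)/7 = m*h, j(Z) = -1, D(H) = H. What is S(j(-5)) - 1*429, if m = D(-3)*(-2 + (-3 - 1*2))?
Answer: -282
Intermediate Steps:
m = 21 (m = -3*(-2 + (-3 - 1*2)) = -3*(-2 + (-3 - 2)) = -3*(-2 - 5) = -3*(-7) = 21)
S(h) = -147*h
S(j(-5)) - 1*429 = -147*(-1) - 1*429 = 147 - 429 = -282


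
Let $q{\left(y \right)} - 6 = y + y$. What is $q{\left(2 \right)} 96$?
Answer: $960$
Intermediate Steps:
$q{\left(y \right)} = 6 + 2 y$ ($q{\left(y \right)} = 6 + \left(y + y\right) = 6 + 2 y$)
$q{\left(2 \right)} 96 = \left(6 + 2 \cdot 2\right) 96 = \left(6 + 4\right) 96 = 10 \cdot 96 = 960$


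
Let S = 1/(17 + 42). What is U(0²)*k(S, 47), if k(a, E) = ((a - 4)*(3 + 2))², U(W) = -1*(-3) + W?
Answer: 4141875/3481 ≈ 1189.9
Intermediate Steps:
S = 1/59 ≈ 0.016949
U(W) = 3 + W
k(a, E) = (-20 + 5*a)² (k(a, E) = ((-4 + a)*5)² = (-20 + 5*a)²)
U(0²)*k(S, 47) = (3 + 0²)*(25*(-4 + 1/59)²) = (3 + 0)*(25*(-235/59)²) = 3*(25*(55225/3481)) = 3*(1380625/3481) = 4141875/3481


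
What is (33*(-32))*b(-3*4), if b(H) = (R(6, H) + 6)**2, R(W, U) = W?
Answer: -152064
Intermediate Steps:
b(H) = 144 (b(H) = (6 + 6)**2 = 12**2 = 144)
(33*(-32))*b(-3*4) = (33*(-32))*144 = -1056*144 = -152064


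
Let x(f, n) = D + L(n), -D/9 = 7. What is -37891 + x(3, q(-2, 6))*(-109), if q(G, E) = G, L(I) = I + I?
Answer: -30588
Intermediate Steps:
D = -63 (D = -9*7 = -63)
L(I) = 2*I
x(f, n) = -63 + 2*n
-37891 + x(3, q(-2, 6))*(-109) = -37891 + (-63 + 2*(-2))*(-109) = -37891 + (-63 - 4)*(-109) = -37891 - 67*(-109) = -37891 + 7303 = -30588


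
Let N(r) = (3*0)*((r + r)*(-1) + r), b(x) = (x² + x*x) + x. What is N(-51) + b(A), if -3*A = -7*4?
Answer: 1652/9 ≈ 183.56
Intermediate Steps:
A = 28/3 (A = -(-7)*4/3 = -⅓*(-28) = 28/3 ≈ 9.3333)
b(x) = x + 2*x² (b(x) = (x² + x²) + x = 2*x² + x = x + 2*x²)
N(r) = 0 (N(r) = 0*((2*r)*(-1) + r) = 0*(-2*r + r) = 0*(-r) = 0)
N(-51) + b(A) = 0 + 28*(1 + 2*(28/3))/3 = 0 + 28*(1 + 56/3)/3 = 0 + (28/3)*(59/3) = 0 + 1652/9 = 1652/9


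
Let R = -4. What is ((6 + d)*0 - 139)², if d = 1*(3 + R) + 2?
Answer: 19321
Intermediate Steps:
d = 1 (d = 1*(3 - 4) + 2 = 1*(-1) + 2 = -1 + 2 = 1)
((6 + d)*0 - 139)² = ((6 + 1)*0 - 139)² = (7*0 - 139)² = (0 - 139)² = (-139)² = 19321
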